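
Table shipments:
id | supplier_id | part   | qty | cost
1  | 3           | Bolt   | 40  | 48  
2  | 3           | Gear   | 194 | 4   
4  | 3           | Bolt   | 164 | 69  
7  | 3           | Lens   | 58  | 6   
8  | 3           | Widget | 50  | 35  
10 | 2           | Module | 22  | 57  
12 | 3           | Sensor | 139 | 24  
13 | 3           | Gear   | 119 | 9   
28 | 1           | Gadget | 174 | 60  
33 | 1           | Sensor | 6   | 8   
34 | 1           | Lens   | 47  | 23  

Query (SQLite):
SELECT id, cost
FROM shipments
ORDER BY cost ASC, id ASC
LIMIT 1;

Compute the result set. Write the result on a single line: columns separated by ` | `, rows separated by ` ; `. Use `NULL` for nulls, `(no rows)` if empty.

Sort by cost asc, tiebreak id asc: (4, id=2), (6, id=7), (8, id=33), (9, id=13) …. Take first 1.

2 | 4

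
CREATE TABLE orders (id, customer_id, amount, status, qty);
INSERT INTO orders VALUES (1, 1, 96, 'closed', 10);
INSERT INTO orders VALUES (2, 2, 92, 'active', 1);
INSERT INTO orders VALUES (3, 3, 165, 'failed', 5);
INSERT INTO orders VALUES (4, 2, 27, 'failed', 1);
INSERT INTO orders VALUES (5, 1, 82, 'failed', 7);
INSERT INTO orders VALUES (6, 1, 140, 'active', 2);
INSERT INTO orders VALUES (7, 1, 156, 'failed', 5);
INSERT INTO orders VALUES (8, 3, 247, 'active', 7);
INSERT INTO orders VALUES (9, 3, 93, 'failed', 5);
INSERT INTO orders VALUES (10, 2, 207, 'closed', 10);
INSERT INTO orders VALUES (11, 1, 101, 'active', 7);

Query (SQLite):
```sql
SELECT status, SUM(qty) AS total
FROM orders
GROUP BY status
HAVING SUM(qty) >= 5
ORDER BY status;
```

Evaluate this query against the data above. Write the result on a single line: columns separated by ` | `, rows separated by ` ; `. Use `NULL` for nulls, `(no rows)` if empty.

Partition orders by status; compute SUM(qty) within each group.
HAVING: keep groups where SUM(qty) >= 5.
  active: ids {2, 6, 8, 11} → SUM(qty)=17
  closed: ids {1, 10} → SUM(qty)=20
  failed: ids {3, 4, 5, 7, 9} → SUM(qty)=23

active | 17 ; closed | 20 ; failed | 23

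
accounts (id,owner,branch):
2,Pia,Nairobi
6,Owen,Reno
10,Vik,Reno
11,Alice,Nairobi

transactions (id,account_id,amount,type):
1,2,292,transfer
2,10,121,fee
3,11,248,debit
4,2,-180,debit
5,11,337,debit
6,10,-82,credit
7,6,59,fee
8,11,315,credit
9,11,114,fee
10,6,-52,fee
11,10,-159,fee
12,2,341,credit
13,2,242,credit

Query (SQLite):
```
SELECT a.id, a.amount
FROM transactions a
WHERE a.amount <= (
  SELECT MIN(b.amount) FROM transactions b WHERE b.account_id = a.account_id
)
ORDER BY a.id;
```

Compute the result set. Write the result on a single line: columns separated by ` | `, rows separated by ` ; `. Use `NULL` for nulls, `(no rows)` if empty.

4 | -180 ; 9 | 114 ; 10 | -52 ; 11 | -159

For each transactions row a, compute MIN(amount) over rows sharing a.account_id.
Keep row a if a.amount <= that per-group MIN.
  account_id=2: MIN(amount) = -180
  account_id=6: MIN(amount) = -52
  account_id=10: MIN(amount) = -159
  account_id=11: MIN(amount) = 114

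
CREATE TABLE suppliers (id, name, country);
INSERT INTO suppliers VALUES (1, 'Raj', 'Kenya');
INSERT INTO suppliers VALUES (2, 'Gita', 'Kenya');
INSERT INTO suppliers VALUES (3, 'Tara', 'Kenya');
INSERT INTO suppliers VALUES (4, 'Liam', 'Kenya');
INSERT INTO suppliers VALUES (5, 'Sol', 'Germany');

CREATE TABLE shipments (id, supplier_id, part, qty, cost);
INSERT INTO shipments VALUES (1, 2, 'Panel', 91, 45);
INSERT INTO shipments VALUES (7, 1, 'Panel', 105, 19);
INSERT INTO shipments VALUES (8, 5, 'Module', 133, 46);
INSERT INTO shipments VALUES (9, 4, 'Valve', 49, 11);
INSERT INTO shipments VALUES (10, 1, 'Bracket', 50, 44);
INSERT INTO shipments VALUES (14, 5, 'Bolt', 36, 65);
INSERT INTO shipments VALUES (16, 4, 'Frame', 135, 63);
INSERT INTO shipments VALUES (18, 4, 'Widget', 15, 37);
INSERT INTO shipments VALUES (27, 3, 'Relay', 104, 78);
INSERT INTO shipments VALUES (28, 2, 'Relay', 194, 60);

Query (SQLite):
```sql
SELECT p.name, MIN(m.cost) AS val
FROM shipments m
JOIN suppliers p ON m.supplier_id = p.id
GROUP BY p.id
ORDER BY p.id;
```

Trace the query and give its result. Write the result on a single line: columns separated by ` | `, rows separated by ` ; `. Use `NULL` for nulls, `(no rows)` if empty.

Join each shipments row to its suppliers via supplier_id.
Group joined rows by suppliers.id; compute MIN(m.cost) per group.
  1: ids {7, 10} → MIN(m.cost)=19
  2: ids {1, 28} → MIN(m.cost)=45
  3: ids {27} → MIN(m.cost)=78
  4: ids {9, 16, 18} → MIN(m.cost)=11
  5: ids {8, 14} → MIN(m.cost)=46

Raj | 19 ; Gita | 45 ; Tara | 78 ; Liam | 11 ; Sol | 46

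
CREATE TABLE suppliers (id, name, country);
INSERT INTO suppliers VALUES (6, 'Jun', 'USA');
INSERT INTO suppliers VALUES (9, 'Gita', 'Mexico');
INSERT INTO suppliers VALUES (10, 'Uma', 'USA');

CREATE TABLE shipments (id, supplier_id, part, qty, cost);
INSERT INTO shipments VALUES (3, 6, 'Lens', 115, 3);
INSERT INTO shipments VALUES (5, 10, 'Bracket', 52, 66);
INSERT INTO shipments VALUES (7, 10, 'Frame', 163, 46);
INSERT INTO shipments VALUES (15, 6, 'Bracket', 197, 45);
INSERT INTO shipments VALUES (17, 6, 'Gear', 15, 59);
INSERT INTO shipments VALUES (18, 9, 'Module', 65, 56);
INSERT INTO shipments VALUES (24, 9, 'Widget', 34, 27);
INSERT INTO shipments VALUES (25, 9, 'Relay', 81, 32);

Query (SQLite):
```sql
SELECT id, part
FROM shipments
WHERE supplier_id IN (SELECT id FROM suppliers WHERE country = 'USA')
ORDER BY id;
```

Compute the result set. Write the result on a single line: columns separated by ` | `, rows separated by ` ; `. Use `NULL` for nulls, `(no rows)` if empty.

Inner query: suppliers.id where country = 'USA'.
Outer: keep shipments rows whose supplier_id is in that set.
Inner query → {6, 10}

3 | Lens ; 5 | Bracket ; 7 | Frame ; 15 | Bracket ; 17 | Gear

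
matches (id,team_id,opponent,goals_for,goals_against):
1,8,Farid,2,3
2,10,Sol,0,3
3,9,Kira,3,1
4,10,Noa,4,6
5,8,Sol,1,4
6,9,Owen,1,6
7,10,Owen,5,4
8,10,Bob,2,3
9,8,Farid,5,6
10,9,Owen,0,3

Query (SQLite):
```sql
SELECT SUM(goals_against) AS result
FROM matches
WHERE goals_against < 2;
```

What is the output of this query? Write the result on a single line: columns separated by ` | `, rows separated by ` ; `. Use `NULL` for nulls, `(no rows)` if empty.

Rows where goals_against < 2 → goals_against values: [1].
SUM of non-NULL values = 1.

1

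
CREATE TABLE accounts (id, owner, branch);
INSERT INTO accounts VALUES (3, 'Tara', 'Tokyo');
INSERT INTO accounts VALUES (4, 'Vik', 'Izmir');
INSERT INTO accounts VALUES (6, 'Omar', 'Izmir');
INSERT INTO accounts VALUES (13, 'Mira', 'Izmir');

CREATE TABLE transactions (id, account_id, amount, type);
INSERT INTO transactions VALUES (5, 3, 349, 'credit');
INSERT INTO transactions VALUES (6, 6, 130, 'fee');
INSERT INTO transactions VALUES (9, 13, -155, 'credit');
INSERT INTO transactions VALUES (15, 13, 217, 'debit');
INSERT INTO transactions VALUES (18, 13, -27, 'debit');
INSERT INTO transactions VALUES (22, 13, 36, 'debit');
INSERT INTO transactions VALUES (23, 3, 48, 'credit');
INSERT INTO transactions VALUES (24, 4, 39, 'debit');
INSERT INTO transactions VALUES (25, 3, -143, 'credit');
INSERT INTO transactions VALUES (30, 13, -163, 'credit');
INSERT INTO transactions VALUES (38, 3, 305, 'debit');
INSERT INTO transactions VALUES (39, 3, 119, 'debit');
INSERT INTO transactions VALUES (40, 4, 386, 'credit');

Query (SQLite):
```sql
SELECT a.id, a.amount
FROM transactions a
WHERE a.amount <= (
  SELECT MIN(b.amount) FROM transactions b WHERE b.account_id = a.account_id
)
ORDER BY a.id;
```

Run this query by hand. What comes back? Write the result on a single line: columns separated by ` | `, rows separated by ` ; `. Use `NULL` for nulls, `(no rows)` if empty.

6 | 130 ; 24 | 39 ; 25 | -143 ; 30 | -163

For each transactions row a, compute MIN(amount) over rows sharing a.account_id.
Keep row a if a.amount <= that per-group MIN.
  account_id=3: MIN(amount) = -143
  account_id=4: MIN(amount) = 39
  account_id=6: MIN(amount) = 130
  account_id=13: MIN(amount) = -163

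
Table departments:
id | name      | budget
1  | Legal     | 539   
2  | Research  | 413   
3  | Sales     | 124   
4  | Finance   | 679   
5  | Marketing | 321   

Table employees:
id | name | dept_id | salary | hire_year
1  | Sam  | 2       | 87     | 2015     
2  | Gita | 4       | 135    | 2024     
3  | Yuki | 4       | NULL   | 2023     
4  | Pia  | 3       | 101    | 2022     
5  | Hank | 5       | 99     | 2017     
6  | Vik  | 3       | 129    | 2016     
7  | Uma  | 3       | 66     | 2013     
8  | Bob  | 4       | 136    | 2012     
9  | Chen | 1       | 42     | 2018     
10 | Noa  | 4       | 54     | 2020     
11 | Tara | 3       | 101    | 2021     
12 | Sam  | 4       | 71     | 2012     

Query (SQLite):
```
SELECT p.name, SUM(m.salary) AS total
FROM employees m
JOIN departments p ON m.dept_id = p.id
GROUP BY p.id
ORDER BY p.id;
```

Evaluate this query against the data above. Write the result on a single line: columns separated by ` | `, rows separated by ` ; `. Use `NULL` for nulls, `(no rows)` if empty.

Legal | 42 ; Research | 87 ; Sales | 397 ; Finance | 396 ; Marketing | 99

Join each employees row to its departments via dept_id.
Group joined rows by departments.id; compute SUM(m.salary) per group.
  1: ids {9} → SUM(m.salary)=42
  2: ids {1} → SUM(m.salary)=87
  3: ids {4, 6, 7, 11} → SUM(m.salary)=397
  4: ids {2, 3, 8, 10, 12} → SUM(m.salary)=396
  5: ids {5} → SUM(m.salary)=99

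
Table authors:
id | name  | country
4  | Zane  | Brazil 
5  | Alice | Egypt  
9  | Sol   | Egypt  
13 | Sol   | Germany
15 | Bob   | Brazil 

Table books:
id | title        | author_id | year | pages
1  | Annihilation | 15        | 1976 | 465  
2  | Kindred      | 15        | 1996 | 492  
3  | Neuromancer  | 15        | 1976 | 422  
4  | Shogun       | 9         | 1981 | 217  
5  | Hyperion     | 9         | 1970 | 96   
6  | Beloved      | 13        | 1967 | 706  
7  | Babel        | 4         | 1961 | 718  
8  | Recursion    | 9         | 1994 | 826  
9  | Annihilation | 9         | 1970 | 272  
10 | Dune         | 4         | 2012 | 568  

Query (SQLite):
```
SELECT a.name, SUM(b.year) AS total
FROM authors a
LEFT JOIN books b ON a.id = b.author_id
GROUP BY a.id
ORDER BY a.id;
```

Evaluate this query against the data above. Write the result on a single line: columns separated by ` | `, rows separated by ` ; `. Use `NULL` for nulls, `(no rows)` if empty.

Zane | 3973 ; Alice | NULL ; Sol | 7915 ; Sol | 1967 ; Bob | 5948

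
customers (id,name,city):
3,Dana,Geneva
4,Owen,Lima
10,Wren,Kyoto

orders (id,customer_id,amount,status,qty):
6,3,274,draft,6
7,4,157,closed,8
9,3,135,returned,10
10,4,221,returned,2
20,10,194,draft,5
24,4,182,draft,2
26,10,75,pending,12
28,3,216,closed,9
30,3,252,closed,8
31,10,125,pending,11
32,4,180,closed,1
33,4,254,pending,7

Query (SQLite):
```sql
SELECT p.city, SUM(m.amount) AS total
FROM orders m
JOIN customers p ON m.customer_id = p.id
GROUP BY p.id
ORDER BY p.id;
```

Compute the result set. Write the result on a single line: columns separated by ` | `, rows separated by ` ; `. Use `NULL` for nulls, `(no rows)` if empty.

Join each orders row to its customers via customer_id.
Group joined rows by customers.id; compute SUM(m.amount) per group.
  3: ids {6, 9, 28, 30} → SUM(m.amount)=877
  4: ids {7, 10, 24, 32, 33} → SUM(m.amount)=994
  10: ids {20, 26, 31} → SUM(m.amount)=394

Geneva | 877 ; Lima | 994 ; Kyoto | 394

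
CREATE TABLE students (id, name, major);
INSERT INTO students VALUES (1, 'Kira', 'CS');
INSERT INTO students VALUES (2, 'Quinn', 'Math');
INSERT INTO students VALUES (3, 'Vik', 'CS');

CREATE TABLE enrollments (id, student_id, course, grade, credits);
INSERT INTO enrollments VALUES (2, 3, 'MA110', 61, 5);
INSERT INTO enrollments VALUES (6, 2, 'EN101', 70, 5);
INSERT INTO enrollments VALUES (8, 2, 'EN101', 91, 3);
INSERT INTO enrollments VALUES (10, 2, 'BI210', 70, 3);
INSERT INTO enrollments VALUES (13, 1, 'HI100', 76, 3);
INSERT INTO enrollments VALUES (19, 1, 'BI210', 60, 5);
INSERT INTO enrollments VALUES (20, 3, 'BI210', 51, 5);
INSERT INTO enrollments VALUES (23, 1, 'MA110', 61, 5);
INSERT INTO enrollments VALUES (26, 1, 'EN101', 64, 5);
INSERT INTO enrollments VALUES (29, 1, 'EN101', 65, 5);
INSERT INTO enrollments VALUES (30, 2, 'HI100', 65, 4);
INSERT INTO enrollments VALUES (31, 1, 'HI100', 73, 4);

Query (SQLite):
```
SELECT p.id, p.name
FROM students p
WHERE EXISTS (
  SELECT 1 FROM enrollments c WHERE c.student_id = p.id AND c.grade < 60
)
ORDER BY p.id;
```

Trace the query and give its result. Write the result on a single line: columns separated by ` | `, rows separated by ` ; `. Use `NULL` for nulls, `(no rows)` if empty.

3 | Vik

For each students row, check whether any enrollments with matching student_id has grade < 60.
Keep rows where that is true.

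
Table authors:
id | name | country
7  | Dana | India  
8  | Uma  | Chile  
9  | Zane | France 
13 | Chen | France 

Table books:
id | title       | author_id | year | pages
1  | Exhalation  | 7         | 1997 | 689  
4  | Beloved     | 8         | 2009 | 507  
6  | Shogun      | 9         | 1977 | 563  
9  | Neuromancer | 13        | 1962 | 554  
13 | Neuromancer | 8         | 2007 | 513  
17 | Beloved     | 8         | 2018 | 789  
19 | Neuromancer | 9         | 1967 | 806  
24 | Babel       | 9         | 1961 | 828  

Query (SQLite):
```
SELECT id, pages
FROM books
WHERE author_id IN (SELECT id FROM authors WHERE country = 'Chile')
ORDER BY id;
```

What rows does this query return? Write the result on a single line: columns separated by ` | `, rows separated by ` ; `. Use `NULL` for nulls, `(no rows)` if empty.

4 | 507 ; 13 | 513 ; 17 | 789

Inner query: authors.id where country = 'Chile'.
Outer: keep books rows whose author_id is in that set.
Inner query → {8}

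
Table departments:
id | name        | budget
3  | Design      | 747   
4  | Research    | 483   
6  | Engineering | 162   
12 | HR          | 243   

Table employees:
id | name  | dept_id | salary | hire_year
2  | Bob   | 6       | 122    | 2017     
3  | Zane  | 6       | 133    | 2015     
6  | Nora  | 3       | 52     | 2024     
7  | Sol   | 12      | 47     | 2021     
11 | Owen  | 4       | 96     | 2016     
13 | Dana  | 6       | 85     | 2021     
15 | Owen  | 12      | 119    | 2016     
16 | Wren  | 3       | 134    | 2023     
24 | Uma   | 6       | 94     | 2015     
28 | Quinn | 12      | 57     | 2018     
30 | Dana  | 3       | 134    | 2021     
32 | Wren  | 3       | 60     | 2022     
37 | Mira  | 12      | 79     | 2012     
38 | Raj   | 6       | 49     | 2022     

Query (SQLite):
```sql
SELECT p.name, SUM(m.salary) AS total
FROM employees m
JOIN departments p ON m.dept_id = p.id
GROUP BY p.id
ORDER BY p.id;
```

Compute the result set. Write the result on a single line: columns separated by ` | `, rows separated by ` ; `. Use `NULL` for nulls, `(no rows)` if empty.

Design | 380 ; Research | 96 ; Engineering | 483 ; HR | 302

Join each employees row to its departments via dept_id.
Group joined rows by departments.id; compute SUM(m.salary) per group.
  3: ids {6, 16, 30, 32} → SUM(m.salary)=380
  4: ids {11} → SUM(m.salary)=96
  6: ids {2, 3, 13, 24, 38} → SUM(m.salary)=483
  12: ids {7, 15, 28, 37} → SUM(m.salary)=302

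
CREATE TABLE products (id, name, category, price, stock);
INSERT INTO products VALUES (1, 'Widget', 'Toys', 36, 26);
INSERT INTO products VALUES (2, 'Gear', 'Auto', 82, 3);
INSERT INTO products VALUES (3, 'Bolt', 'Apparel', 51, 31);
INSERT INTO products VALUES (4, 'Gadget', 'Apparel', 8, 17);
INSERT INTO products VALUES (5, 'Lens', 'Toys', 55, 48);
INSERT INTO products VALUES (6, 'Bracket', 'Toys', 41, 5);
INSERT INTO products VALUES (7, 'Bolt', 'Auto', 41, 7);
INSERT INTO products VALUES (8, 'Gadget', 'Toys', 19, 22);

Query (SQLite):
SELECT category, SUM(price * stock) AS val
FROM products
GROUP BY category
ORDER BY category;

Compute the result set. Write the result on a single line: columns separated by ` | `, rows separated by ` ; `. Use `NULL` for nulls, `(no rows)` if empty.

For each row compute price * stock.
Group by category; take SUM of the expression per group.
  Apparel: ids {3, 4} → SUM(price * stock)=1717
  Auto: ids {2, 7} → SUM(price * stock)=533
  Toys: ids {1, 5, 6, 8} → SUM(price * stock)=4199

Apparel | 1717 ; Auto | 533 ; Toys | 4199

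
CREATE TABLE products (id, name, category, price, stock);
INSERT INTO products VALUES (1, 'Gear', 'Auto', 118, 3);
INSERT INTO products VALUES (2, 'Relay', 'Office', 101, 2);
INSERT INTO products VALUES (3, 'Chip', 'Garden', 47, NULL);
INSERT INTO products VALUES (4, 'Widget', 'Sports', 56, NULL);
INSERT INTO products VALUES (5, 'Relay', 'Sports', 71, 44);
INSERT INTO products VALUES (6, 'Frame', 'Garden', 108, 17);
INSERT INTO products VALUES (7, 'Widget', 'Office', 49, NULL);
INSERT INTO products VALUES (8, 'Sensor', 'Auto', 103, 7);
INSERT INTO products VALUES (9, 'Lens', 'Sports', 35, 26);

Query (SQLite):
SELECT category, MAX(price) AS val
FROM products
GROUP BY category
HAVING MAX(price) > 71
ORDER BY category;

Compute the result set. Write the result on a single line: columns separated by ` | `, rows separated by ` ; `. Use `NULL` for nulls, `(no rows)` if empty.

Auto | 118 ; Garden | 108 ; Office | 101

Partition products by category; compute MAX(price) within each group.
HAVING: keep groups where MAX(price) > 71.
  Auto: ids {1, 8} → MAX(price)=118
  Garden: ids {3, 6} → MAX(price)=108
  Office: ids {2, 7} → MAX(price)=101
  Sports: ids {4, 5, 9} → MAX(price)=71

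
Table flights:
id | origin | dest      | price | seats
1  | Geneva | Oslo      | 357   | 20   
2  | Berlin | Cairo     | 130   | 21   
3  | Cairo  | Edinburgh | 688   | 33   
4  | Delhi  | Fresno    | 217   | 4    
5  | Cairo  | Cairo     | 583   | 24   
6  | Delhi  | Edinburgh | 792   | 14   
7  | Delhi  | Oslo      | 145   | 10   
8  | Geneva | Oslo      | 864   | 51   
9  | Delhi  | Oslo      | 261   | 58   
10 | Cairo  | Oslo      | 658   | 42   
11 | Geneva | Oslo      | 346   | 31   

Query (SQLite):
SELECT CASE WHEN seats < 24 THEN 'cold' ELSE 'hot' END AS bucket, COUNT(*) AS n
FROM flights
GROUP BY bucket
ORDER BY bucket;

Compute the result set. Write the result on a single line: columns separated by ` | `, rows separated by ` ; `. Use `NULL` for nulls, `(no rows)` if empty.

cold | 5 ; hot | 6

Bucket rows by seats < 24 → 'cold' else 'hot'; count each bucket.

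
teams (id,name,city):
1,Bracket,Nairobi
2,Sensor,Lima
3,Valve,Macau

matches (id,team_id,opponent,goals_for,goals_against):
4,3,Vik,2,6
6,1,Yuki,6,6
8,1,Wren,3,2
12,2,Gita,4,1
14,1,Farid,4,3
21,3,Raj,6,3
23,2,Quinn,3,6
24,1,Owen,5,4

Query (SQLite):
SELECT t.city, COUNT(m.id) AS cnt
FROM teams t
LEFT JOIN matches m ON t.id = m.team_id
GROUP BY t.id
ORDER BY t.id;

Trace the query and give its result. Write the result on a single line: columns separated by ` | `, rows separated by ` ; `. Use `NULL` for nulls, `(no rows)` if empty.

Nairobi | 4 ; Lima | 2 ; Macau | 2

LEFT JOIN keeps every teams row; unmatched ones get NULL for matches columns.
Group by teams.id and compute COUNT(m.id). COUNT(col) of an all-NULL group is 0.
  1: ids {6, 8, 14, 24} → COUNT(m.id)=4
  2: ids {12, 23} → COUNT(m.id)=2
  3: ids {4, 21} → COUNT(m.id)=2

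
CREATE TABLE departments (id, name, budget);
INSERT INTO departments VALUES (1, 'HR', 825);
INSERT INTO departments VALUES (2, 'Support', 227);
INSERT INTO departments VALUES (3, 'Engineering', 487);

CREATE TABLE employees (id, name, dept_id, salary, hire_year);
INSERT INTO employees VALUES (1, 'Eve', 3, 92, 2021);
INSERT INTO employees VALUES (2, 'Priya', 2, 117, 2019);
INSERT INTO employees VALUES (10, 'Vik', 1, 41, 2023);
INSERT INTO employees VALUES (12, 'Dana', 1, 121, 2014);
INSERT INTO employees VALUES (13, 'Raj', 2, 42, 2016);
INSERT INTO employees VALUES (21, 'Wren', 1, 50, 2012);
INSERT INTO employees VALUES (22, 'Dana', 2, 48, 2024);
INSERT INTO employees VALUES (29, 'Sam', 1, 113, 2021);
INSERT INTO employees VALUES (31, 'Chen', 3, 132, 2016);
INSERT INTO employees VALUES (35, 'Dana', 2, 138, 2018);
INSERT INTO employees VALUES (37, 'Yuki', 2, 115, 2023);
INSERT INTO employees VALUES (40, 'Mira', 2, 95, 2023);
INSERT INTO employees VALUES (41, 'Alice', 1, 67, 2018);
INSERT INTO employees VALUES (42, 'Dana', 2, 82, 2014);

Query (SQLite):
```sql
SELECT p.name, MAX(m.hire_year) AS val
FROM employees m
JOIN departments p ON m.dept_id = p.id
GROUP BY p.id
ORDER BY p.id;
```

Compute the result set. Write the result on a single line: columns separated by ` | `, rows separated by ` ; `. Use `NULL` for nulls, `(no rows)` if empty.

Join each employees row to its departments via dept_id.
Group joined rows by departments.id; compute MAX(m.hire_year) per group.
  1: ids {10, 12, 21, 29, 41} → MAX(m.hire_year)=2023
  2: ids {2, 13, 22, 35, 37, 40, 42} → MAX(m.hire_year)=2024
  3: ids {1, 31} → MAX(m.hire_year)=2021

HR | 2023 ; Support | 2024 ; Engineering | 2021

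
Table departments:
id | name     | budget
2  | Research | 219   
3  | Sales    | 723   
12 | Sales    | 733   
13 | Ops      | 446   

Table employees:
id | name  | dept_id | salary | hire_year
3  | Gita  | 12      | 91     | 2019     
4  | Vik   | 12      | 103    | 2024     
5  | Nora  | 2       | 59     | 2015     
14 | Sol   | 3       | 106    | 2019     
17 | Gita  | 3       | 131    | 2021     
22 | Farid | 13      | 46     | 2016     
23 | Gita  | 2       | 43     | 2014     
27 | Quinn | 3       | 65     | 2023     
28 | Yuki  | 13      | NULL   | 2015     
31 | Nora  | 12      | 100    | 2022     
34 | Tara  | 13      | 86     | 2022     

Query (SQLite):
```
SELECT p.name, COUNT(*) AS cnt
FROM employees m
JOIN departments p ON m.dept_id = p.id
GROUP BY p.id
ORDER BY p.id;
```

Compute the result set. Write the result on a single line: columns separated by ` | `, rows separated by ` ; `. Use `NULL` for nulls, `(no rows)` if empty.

Join each employees row to its departments via dept_id.
Group joined rows by departments.id; compute COUNT(*) per group.
  2: ids {5, 23} → COUNT(*)=2
  3: ids {14, 17, 27} → COUNT(*)=3
  12: ids {3, 4, 31} → COUNT(*)=3
  13: ids {22, 28, 34} → COUNT(*)=3

Research | 2 ; Sales | 3 ; Sales | 3 ; Ops | 3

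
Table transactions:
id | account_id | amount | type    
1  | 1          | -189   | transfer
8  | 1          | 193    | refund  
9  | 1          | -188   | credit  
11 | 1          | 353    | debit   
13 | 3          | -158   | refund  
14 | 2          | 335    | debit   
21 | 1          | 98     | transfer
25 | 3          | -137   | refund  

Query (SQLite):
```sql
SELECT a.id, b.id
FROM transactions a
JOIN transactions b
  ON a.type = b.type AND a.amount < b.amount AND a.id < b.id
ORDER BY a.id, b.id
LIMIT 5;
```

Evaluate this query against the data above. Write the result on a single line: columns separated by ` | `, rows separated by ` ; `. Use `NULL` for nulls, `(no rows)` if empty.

1 | 21 ; 13 | 25

Pairs (a,b) with same type, a.amount < b.amount, a.id < b.id.
type groups: credit:{9} debit:{11,14} refund:{8,13,25} transfer:{1,21}
Ordered by (a.id, b.id); first 5.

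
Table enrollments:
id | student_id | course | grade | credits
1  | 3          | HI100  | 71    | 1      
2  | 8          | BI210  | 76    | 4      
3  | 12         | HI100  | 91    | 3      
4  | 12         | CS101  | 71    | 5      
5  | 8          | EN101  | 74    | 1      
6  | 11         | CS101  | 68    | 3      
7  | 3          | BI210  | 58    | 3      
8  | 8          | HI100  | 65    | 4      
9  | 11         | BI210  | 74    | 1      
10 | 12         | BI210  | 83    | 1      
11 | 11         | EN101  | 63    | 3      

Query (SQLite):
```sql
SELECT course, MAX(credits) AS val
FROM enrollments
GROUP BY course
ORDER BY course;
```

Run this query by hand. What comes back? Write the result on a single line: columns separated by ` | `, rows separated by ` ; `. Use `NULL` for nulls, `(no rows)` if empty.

BI210 | 4 ; CS101 | 5 ; EN101 | 3 ; HI100 | 4

Partition enrollments by course; compute MAX(credits) within each group.
  BI210: ids {2, 7, 9, 10} → MAX(credits)=4
  CS101: ids {4, 6} → MAX(credits)=5
  EN101: ids {5, 11} → MAX(credits)=3
  HI100: ids {1, 3, 8} → MAX(credits)=4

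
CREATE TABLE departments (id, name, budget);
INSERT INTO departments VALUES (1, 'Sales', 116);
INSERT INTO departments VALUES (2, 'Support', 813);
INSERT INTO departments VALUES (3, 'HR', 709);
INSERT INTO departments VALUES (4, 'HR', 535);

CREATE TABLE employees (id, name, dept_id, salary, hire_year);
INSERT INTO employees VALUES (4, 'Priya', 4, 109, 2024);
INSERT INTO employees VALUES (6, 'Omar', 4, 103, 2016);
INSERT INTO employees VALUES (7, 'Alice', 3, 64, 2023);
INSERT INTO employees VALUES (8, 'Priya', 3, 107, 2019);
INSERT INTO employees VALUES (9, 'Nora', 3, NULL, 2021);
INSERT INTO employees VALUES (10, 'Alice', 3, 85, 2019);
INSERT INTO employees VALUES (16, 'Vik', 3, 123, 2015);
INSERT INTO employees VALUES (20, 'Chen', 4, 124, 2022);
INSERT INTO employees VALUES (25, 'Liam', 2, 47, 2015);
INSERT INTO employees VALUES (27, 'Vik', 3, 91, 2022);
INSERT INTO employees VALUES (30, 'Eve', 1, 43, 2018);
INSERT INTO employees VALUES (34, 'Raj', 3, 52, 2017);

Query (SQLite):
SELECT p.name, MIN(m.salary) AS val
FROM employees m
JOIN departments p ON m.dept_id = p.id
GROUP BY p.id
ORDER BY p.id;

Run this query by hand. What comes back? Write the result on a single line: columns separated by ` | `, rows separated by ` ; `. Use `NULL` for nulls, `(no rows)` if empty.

Join each employees row to its departments via dept_id.
Group joined rows by departments.id; compute MIN(m.salary) per group.
  1: ids {30} → MIN(m.salary)=43
  2: ids {25} → MIN(m.salary)=47
  3: ids {7, 8, 9, 10, 16, 27, 34} → MIN(m.salary)=52
  4: ids {4, 6, 20} → MIN(m.salary)=103

Sales | 43 ; Support | 47 ; HR | 52 ; HR | 103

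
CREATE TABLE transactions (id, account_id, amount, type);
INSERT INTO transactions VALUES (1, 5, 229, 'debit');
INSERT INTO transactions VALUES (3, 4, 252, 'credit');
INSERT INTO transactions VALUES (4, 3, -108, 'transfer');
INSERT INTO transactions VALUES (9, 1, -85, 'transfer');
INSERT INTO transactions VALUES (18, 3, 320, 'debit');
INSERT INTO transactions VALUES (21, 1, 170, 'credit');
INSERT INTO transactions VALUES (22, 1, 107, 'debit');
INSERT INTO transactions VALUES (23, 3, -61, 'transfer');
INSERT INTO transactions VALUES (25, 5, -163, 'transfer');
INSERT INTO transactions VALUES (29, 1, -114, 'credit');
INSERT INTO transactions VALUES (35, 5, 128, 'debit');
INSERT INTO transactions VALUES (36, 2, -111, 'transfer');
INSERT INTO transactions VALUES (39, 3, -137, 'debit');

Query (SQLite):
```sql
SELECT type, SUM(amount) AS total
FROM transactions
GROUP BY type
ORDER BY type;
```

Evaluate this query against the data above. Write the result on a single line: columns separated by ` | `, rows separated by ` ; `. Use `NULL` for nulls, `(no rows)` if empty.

Partition transactions by type; compute SUM(amount) within each group.
  credit: ids {3, 21, 29} → SUM(amount)=308
  debit: ids {1, 18, 22, 35, 39} → SUM(amount)=647
  transfer: ids {4, 9, 23, 25, 36} → SUM(amount)=-528

credit | 308 ; debit | 647 ; transfer | -528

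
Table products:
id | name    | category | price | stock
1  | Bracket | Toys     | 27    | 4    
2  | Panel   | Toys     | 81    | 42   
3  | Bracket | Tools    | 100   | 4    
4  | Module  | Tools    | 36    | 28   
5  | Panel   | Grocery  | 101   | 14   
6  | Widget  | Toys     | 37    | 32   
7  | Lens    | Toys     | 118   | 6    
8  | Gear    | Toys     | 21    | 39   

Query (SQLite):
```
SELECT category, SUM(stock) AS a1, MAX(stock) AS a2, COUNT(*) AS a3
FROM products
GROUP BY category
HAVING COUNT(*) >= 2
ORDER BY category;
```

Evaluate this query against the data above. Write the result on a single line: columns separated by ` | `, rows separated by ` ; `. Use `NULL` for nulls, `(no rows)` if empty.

Tools | 32 | 28 | 2 ; Toys | 123 | 42 | 5

Group products by category.
Per group compute: SUM(stock), MAX(stock), COUNT(*).
HAVING: drop groups with fewer than 2 rows.
  Grocery: ids {5} → SUM(stock)=14, MAX(stock)=14, COUNT(*)=1
  Tools: ids {3, 4} → SUM(stock)=32, MAX(stock)=28, COUNT(*)=2
  Toys: ids {1, 2, 6, 7, 8} → SUM(stock)=123, MAX(stock)=42, COUNT(*)=5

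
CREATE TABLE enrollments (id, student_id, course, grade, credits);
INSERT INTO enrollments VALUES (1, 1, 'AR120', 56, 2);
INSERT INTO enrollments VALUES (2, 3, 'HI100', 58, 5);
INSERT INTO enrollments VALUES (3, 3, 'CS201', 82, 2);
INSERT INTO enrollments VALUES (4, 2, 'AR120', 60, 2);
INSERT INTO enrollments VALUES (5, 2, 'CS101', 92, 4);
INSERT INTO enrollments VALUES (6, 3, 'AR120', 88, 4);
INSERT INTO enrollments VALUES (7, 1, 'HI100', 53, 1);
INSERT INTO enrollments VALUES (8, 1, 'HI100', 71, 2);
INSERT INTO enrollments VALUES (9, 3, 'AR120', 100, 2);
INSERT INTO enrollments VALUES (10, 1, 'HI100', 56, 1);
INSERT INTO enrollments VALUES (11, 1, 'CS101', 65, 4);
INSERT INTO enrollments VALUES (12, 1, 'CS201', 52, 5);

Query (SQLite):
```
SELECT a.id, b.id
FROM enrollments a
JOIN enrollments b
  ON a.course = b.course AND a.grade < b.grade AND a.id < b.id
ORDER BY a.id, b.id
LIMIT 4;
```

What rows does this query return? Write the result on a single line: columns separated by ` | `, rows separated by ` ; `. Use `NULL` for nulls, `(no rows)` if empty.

Pairs (a,b) with same course, a.grade < b.grade, a.id < b.id.
course groups: AR120:{1,4,6,9} CS101:{5,11} CS201:{3,12} HI100:{2,7,8,10}
Ordered by (a.id, b.id); first 4.

1 | 4 ; 1 | 6 ; 1 | 9 ; 2 | 8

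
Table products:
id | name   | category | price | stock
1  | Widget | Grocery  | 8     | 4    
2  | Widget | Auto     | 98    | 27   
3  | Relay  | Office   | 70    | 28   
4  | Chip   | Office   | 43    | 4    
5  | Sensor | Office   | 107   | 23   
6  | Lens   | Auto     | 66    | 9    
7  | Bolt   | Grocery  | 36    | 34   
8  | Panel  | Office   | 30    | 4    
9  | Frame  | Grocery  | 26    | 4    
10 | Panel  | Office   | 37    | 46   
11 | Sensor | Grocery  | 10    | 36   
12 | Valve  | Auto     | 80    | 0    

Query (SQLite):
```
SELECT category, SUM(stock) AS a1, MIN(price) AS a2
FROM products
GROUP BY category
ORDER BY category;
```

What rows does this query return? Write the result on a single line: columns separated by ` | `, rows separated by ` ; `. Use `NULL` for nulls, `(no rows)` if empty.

Group products by category.
Per group compute: SUM(stock), MIN(price).
  Auto: ids {2, 6, 12} → SUM(stock)=36, MIN(price)=66
  Grocery: ids {1, 7, 9, 11} → SUM(stock)=78, MIN(price)=8
  Office: ids {3, 4, 5, 8, 10} → SUM(stock)=105, MIN(price)=30

Auto | 36 | 66 ; Grocery | 78 | 8 ; Office | 105 | 30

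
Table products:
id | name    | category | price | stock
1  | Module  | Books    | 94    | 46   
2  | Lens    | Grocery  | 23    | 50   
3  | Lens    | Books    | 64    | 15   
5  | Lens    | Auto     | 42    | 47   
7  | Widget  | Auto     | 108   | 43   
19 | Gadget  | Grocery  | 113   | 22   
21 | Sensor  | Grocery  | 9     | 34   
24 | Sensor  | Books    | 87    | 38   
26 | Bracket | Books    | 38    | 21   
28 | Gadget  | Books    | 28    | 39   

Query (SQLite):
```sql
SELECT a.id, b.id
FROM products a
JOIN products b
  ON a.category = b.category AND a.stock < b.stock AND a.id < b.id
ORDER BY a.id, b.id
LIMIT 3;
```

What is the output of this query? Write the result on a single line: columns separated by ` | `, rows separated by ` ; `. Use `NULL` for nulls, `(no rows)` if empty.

Pairs (a,b) with same category, a.stock < b.stock, a.id < b.id.
category groups: Auto:{5,7} Books:{1,3,24,26,28} Grocery:{2,19,21}
Ordered by (a.id, b.id); first 3.

3 | 24 ; 3 | 26 ; 3 | 28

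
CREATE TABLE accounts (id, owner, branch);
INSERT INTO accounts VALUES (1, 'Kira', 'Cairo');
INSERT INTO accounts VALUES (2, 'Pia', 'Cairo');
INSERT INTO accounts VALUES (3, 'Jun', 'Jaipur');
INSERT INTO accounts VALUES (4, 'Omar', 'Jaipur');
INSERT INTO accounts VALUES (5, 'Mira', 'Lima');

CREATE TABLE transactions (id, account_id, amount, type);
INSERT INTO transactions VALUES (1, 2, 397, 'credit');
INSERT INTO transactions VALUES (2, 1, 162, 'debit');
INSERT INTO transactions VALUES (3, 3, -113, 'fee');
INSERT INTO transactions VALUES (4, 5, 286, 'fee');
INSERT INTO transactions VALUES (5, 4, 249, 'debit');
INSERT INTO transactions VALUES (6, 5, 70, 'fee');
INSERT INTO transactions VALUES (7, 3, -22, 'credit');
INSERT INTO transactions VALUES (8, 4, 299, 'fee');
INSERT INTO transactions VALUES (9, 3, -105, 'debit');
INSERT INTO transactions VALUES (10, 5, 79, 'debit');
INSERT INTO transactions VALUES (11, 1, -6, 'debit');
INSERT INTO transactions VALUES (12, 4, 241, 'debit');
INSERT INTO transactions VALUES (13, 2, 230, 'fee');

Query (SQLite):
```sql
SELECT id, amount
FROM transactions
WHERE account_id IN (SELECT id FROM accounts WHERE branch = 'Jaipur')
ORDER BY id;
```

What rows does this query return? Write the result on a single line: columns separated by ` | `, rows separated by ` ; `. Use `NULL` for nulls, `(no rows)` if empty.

3 | -113 ; 5 | 249 ; 7 | -22 ; 8 | 299 ; 9 | -105 ; 12 | 241

Inner query: accounts.id where branch = 'Jaipur'.
Outer: keep transactions rows whose account_id is in that set.
Inner query → {3, 4}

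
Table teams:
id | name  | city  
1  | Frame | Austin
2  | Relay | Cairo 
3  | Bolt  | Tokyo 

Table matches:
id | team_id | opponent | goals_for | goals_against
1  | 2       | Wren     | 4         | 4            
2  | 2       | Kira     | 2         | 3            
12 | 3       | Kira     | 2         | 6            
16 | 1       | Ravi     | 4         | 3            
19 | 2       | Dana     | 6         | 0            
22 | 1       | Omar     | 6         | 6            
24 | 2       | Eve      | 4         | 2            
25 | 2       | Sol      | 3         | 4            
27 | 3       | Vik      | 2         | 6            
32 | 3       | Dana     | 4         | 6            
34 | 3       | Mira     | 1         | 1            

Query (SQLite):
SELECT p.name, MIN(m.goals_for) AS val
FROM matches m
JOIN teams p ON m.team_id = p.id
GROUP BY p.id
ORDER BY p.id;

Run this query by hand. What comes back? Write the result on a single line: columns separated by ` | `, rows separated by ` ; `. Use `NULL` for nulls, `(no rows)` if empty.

Join each matches row to its teams via team_id.
Group joined rows by teams.id; compute MIN(m.goals_for) per group.
  1: ids {16, 22} → MIN(m.goals_for)=4
  2: ids {1, 2, 19, 24, 25} → MIN(m.goals_for)=2
  3: ids {12, 27, 32, 34} → MIN(m.goals_for)=1

Frame | 4 ; Relay | 2 ; Bolt | 1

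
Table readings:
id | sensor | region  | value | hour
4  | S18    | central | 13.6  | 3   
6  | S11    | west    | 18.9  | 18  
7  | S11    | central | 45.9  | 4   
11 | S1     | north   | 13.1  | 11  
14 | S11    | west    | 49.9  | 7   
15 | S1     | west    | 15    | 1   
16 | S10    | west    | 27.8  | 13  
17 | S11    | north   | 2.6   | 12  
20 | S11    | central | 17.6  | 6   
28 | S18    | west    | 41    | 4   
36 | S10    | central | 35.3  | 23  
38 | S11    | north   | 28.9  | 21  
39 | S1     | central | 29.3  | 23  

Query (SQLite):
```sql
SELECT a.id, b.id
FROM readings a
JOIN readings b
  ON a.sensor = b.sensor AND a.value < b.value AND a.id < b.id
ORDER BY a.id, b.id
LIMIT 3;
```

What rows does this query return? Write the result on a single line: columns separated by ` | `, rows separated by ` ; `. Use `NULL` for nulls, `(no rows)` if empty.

Pairs (a,b) with same sensor, a.value < b.value, a.id < b.id.
sensor groups: S1:{11,15,39} S10:{16,36} S11:{6,7,14,17,20,38} S18:{4,28}
Ordered by (a.id, b.id); first 3.

4 | 28 ; 6 | 7 ; 6 | 14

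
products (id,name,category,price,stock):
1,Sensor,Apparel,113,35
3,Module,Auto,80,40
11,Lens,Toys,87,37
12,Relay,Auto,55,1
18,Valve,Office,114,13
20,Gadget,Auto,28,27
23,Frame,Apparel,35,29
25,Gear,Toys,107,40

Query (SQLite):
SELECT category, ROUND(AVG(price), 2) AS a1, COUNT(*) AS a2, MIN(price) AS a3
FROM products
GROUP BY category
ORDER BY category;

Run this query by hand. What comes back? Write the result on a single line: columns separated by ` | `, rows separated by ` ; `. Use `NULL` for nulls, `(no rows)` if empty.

Apparel | 74 | 2 | 35 ; Auto | 54.33 | 3 | 28 ; Office | 114 | 1 | 114 ; Toys | 97 | 2 | 87

Group products by category.
Per group compute: ROUND(AVG(price), 2), COUNT(*), MIN(price).
  Apparel: ids {1, 23} → ROUND(AVG(price), 2)=74, COUNT(*)=2, MIN(price)=35
  Auto: ids {3, 12, 20} → ROUND(AVG(price), 2)=54.33, COUNT(*)=3, MIN(price)=28
  Office: ids {18} → ROUND(AVG(price), 2)=114, COUNT(*)=1, MIN(price)=114
  Toys: ids {11, 25} → ROUND(AVG(price), 2)=97, COUNT(*)=2, MIN(price)=87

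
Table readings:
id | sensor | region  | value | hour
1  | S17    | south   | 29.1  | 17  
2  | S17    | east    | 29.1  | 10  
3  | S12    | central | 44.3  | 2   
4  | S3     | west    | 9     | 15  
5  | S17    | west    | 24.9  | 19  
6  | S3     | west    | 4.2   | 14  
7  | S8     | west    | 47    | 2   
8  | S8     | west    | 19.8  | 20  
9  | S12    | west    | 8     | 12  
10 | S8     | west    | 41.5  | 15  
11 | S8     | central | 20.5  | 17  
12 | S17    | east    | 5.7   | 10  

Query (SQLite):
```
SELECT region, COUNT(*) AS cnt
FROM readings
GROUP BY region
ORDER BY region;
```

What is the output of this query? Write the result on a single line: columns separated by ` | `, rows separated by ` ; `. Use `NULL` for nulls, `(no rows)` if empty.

central | 2 ; east | 2 ; south | 1 ; west | 7

Partition readings by region; compute COUNT(*) within each group.
  central: ids {3, 11} → COUNT(*)=2
  east: ids {2, 12} → COUNT(*)=2
  south: ids {1} → COUNT(*)=1
  west: ids {4, 5, 6, 7, 8, 9, 10} → COUNT(*)=7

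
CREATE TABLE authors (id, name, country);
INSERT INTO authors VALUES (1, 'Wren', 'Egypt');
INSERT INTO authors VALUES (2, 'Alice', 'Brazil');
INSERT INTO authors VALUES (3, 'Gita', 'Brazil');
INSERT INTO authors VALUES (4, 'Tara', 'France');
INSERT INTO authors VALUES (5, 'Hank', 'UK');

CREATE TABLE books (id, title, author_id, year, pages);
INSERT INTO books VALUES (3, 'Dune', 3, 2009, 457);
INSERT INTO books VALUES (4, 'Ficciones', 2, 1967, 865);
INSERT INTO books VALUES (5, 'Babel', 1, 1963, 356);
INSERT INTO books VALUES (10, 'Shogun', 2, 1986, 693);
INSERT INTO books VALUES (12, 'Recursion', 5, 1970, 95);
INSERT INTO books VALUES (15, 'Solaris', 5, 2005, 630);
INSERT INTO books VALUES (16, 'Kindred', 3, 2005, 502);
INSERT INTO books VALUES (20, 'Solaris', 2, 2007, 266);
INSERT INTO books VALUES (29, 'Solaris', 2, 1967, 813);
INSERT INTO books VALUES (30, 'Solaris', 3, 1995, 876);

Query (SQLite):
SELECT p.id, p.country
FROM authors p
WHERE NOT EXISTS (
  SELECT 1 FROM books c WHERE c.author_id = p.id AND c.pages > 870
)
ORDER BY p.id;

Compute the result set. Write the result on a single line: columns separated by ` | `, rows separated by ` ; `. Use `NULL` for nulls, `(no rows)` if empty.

1 | Egypt ; 2 | Brazil ; 4 | France ; 5 | UK

For each authors row, check whether any books with matching author_id has pages > 870.
Keep rows where that is false.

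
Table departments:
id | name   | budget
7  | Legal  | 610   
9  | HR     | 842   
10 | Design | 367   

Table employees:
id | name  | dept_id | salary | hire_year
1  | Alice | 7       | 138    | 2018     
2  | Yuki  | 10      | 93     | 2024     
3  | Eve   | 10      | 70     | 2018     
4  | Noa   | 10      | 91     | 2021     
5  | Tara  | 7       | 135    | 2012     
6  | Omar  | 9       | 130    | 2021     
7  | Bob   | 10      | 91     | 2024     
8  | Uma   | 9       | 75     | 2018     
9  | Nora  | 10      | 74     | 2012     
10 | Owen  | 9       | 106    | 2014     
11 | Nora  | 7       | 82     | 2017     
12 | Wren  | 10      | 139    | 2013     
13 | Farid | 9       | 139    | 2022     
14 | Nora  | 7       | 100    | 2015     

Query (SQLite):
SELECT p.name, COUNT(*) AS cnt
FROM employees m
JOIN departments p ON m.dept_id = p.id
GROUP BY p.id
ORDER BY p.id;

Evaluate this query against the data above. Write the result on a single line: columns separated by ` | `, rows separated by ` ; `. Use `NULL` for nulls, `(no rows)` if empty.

Join each employees row to its departments via dept_id.
Group joined rows by departments.id; compute COUNT(*) per group.
  7: ids {1, 5, 11, 14} → COUNT(*)=4
  9: ids {6, 8, 10, 13} → COUNT(*)=4
  10: ids {2, 3, 4, 7, 9, 12} → COUNT(*)=6

Legal | 4 ; HR | 4 ; Design | 6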